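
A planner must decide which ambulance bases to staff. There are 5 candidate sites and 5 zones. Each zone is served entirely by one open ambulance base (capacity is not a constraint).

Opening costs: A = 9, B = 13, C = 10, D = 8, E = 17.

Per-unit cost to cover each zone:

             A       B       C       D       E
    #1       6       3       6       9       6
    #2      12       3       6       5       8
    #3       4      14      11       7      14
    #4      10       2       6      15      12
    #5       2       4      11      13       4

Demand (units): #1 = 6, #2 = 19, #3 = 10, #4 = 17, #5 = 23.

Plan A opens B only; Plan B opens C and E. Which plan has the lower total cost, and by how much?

Plan A is cheaper by 127.

Plan A: {B}: #1→B 3·6=18, #2→B 3·19=57, #3→B 14·10=140, #4→B 2·17=34, #5→B 4·23=92. Service 341; fixed 13; total 354.
Plan B: {C, E}: #1→C 6·6=36, #2→C 6·19=114, #3→C 11·10=110, #4→C 6·17=102, #5→E 4·23=92. Service 454; fixed 27; total 481.
Difference: |354 − 481| = 127.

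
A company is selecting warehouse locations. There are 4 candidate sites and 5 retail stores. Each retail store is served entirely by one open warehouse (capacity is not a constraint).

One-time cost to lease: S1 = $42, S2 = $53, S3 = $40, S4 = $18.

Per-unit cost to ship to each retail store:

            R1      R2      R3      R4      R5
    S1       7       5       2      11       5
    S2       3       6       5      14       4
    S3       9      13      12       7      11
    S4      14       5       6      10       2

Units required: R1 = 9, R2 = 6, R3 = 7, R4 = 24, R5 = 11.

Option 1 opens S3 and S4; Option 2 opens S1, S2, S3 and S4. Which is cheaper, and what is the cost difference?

Option 1: {S3, S4}: R1→S3 9·9=81, R2→S4 5·6=30, R3→S4 6·7=42, R4→S3 7·24=168, R5→S4 2·11=22. Service 343; fixed 58; total 401.
Option 2: {S1, S2, S3, S4}: R1→S2 3·9=27, R2→S1 5·6=30, R3→S1 2·7=14, R4→S3 7·24=168, R5→S4 2·11=22. Service 261; fixed 153; total 414.
Difference: |401 − 414| = 13.

Option 1 is cheaper by 13.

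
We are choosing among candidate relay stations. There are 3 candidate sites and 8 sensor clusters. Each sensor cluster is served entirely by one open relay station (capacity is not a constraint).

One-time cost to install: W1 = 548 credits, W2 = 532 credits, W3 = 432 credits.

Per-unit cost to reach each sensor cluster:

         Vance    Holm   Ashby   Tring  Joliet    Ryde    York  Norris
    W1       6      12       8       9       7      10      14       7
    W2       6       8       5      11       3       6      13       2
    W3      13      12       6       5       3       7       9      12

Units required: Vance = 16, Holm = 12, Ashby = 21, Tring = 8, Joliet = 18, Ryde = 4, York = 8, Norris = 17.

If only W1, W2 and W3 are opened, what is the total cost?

Total cost: 2033

Each sensor cluster is assigned to its cheapest site among the open ones.
{W1, W2, W3}: Vance→W1 6·16=96, Holm→W2 8·12=96, Ashby→W2 5·21=105, Tring→W3 5·8=40, Joliet→W2 3·18=54, Ryde→W2 6·4=24, York→W3 9·8=72, Norris→W2 2·17=34. Service 521; fixed 1512; total 2033.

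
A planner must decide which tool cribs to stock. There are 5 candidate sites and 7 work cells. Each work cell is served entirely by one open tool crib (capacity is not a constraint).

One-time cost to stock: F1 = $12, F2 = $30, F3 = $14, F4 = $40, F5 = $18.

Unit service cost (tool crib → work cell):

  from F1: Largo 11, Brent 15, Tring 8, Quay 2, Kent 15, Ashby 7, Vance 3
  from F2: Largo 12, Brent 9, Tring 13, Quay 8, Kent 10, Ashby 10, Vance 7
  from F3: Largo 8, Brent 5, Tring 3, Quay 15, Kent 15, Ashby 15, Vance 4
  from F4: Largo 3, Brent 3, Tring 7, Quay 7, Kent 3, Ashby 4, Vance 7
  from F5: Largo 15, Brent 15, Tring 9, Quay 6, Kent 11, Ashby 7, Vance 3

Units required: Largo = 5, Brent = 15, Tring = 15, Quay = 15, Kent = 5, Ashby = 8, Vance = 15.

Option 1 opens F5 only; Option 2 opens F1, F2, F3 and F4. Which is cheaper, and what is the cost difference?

Option 2 is cheaper by 376.

Option 1: {F5}: Largo→F5 15·5=75, Brent→F5 15·15=225, Tring→F5 9·15=135, Quay→F5 6·15=90, Kent→F5 11·5=55, Ashby→F5 7·8=56, Vance→F5 3·15=45. Service 681; fixed 18; total 699.
Option 2: {F1, F2, F3, F4}: Largo→F4 3·5=15, Brent→F4 3·15=45, Tring→F3 3·15=45, Quay→F1 2·15=30, Kent→F4 3·5=15, Ashby→F4 4·8=32, Vance→F1 3·15=45. Service 227; fixed 96; total 323.
Difference: |699 − 323| = 376.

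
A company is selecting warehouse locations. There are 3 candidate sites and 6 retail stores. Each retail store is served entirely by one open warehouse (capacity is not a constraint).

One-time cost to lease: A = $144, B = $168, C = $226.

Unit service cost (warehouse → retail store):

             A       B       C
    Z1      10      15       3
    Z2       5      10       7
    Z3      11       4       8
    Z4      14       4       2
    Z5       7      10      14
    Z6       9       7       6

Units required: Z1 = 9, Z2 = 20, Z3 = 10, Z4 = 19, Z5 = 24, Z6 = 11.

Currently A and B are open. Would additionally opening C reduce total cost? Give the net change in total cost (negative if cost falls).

No — net change +114 (cost rises by 114).

Current service cost with {A, B}: 551.
Adding C: each retail store re-picks its cheapest; new service cost 439, saving 112.
Extra fixed cost: 226. Net change = 226 − 112 = 114.
(Totals: 863 → 977.)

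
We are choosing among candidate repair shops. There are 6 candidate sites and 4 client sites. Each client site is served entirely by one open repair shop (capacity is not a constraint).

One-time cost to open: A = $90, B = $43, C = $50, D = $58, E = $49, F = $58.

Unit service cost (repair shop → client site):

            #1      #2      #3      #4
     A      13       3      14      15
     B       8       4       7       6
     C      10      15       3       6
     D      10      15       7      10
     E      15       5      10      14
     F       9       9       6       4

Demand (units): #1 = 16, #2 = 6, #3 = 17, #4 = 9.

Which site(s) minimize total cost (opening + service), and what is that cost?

For any fixed open set, each client site goes to its cheapest open site; total = fixed + service.
{B, C}: #1→B 8·16=128, #2→B 4·6=24, #3→C 3·17=51, #4→B 6·9=54. Service 257; fixed 93; total 350.
{B}: service 325 + fixed 43 = 368
{B, C, F}: service 239 + fixed 151 = 390
{A, B, C, D, E, F}: service 233 + fixed 348 = 581
No other subset beats 350.

Open B and C; minimum total cost 350.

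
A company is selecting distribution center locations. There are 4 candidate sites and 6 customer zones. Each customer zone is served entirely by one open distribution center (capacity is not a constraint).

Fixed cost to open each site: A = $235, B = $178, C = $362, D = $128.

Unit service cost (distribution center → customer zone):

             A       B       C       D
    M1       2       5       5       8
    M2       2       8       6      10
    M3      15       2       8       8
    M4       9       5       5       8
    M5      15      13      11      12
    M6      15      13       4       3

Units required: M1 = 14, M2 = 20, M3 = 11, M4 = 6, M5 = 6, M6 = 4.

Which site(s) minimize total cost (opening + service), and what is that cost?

Open B only; minimum total cost 590.

For any fixed open set, each customer zone goes to its cheapest open site; total = fixed + service.
{B}: M1→B 5·14=70, M2→B 8·20=160, M3→B 2·11=22, M4→B 5·6=30, M5→B 13·6=78, M6→B 13·4=52. Service 412; fixed 178; total 590.
{A, D}: service 288 + fixed 363 = 651
{D}: service 532 + fixed 128 = 660
{A, B, C, D}: M1→A 2·14=28, M2→A 2·20=40, M3→B 2·11=22, M4→B 5·6=30, M5→C 11·6=66, M6→D 3·4=12. Service 198; fixed 903; total 1101.
No other subset beats 590.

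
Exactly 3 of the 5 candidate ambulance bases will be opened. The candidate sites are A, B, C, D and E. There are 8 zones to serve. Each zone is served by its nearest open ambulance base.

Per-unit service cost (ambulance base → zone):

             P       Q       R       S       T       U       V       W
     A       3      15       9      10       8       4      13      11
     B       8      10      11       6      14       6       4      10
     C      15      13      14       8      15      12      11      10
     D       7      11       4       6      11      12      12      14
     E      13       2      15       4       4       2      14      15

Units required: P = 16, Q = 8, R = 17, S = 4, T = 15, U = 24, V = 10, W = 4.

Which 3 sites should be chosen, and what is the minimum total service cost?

Choose B, D and E; total service cost 400.

With exactly 3 open, each zone uses its cheapest among the chosen.
{B, D, E}: P→D 7·16=112, Q→E 2·8=16, R→D 4·17=68, S→E 4·4=16, T→E 4·15=60, U→E 2·24=48, V→B 4·10=40, W→B 10·4=40. Service cost 400.
{A, D, E}: service cost 420
{A, B, E}: service cost 421
Among all 10 size-3 choices, {B, D, E} is lowest.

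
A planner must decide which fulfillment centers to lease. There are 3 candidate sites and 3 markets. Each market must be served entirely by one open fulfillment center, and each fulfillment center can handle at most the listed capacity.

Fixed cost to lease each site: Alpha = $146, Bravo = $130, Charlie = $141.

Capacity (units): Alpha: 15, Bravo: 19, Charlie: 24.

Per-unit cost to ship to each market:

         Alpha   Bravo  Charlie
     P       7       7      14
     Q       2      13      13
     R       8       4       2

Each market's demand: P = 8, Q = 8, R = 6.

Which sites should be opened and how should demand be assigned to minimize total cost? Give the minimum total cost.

Minimum total cost: 369

Open {Charlie}: P→Charlie 14·8=112, Q→Charlie 13·8=104, R→Charlie 2·6=12.
Loads: Charlie carries 22/24. Service 228; fixed 141; total 369.
Next best feasible plan costs 372.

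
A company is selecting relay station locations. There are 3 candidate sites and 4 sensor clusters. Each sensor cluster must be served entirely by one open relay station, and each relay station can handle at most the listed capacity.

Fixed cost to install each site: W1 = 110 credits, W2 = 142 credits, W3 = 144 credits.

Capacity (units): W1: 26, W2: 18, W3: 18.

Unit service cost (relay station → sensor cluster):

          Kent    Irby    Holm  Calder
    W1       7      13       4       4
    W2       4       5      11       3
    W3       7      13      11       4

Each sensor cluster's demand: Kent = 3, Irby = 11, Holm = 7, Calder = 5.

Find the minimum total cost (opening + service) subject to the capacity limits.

Minimum total cost: 322

Open {W1}: Kent→W1 7·3=21, Irby→W1 13·11=143, Holm→W1 4·7=28, Calder→W1 4·5=20.
Loads: W1 carries 26/26. Service 212; fixed 110; total 322.
Next best feasible plan costs 367.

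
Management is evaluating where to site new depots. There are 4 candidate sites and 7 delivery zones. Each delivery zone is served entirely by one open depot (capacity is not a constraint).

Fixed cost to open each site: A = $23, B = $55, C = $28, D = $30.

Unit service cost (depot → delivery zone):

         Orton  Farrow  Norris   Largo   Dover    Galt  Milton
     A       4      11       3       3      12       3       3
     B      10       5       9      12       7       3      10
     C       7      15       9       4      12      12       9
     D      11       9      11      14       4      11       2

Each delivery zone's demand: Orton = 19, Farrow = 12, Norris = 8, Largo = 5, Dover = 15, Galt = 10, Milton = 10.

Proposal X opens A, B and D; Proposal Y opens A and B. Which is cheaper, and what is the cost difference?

Proposal X: {A, B, D}: Orton→A 4·19=76, Farrow→B 5·12=60, Norris→A 3·8=24, Largo→A 3·5=15, Dover→D 4·15=60, Galt→A 3·10=30, Milton→D 2·10=20. Service 285; fixed 108; total 393.
Proposal Y: {A, B}: Orton→A 4·19=76, Farrow→B 5·12=60, Norris→A 3·8=24, Largo→A 3·5=15, Dover→B 7·15=105, Galt→A 3·10=30, Milton→A 3·10=30. Service 340; fixed 78; total 418.
Difference: |393 − 418| = 25.

Proposal X is cheaper by 25.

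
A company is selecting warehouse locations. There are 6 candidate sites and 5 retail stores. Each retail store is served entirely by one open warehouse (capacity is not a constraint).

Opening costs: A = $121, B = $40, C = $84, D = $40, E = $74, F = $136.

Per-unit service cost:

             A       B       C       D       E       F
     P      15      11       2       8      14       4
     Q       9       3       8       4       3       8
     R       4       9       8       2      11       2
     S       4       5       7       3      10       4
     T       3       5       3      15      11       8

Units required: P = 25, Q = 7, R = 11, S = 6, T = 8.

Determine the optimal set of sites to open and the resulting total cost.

For any fixed open set, each retail store goes to its cheapest open site; total = fixed + service.
{C, D}: P→C 2·25=50, Q→D 4·7=28, R→D 2·11=22, S→D 3·6=18, T→C 3·8=24. Service 142; fixed 124; total 266.
{B, C, D}: P→C 2·25=50, Q→B 3·7=21, R→D 2·11=22, S→D 3·6=18, T→C 3·8=24. Service 135; fixed 164; total 299.
{C, D, E}: service 135 + fixed 198 = 333
{A, B, C, D, E, F}: service 135 + fixed 495 = 630
No other subset beats 266.

Open C and D; minimum total cost 266.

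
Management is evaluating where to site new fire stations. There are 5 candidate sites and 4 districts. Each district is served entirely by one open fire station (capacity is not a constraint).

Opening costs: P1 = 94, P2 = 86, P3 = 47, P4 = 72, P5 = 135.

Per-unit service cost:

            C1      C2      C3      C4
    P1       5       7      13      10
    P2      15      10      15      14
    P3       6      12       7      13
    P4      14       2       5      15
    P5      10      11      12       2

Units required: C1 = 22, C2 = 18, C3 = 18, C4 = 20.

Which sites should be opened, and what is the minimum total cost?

Open P3, P4 and P5; minimum total cost 552.

For any fixed open set, each district goes to its cheapest open site; total = fixed + service.
{P3, P4, P5}: C1→P3 6·22=132, C2→P4 2·18=36, C3→P4 5·18=90, C4→P5 2·20=40. Service 298; fixed 254; total 552.
{P1, P4, P5}: C1→P1 5·22=110, C2→P4 2·18=36, C3→P4 5·18=90, C4→P5 2·20=40. Service 276; fixed 301; total 577.
{P4, P5}: C1→P5 10·22=220, C2→P4 2·18=36, C3→P4 5·18=90, C4→P5 2·20=40. Service 386; fixed 207; total 593.
{P1, P2, P3, P4, P5}: service 276 + fixed 434 = 710
No other subset beats 552.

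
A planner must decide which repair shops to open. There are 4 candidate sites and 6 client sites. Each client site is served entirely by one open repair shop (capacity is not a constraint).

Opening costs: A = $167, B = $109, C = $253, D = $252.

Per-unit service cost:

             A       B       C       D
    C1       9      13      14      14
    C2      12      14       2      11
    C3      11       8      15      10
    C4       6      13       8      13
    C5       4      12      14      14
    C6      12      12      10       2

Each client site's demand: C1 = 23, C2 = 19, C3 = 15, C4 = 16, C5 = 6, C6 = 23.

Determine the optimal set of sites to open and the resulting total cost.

Open A and D; minimum total cost 1151.

For any fixed open set, each client site goes to its cheapest open site; total = fixed + service.
{A, D}: C1→A 9·23=207, C2→D 11·19=209, C3→D 10·15=150, C4→A 6·16=96, C5→A 4·6=24, C6→D 2·23=46. Service 732; fixed 419; total 1151.
{A}: service 996 + fixed 167 = 1163
{A, C}: service 760 + fixed 420 = 1180
{A, B, C, D}: service 531 + fixed 781 = 1312
No other subset beats 1151.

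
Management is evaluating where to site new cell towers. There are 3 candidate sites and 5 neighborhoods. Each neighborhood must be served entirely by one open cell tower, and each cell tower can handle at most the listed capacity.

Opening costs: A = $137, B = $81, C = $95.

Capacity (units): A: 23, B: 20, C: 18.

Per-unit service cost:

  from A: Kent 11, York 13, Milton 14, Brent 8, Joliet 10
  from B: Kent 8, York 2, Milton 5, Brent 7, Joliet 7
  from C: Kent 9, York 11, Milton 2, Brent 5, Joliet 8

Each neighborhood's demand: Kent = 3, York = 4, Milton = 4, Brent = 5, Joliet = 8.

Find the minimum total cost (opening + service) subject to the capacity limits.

Minimum total cost: 297

Open {B, C}: Kent→B 8·3=24, York→B 2·4=8, Milton→C 2·4=8, Brent→C 5·5=25, Joliet→B 7·8=56.
Loads: B carries 15/20, C carries 9/18. Service 121; fixed 176; total 297.
Next best feasible plan costs 300.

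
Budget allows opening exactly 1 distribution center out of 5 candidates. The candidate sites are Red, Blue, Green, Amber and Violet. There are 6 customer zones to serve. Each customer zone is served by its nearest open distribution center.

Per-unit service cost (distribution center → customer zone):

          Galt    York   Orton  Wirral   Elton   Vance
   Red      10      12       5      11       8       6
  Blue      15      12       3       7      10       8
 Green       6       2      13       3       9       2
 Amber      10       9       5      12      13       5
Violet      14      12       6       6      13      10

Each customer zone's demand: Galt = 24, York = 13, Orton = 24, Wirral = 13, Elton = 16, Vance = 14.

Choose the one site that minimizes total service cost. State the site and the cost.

With exactly 1 open, each customer zone uses its cheapest among the chosen.
{Green}: Galt→Green 6·24=144, York→Green 2·13=26, Orton→Green 13·24=312, Wirral→Green 3·13=39, Elton→Green 9·16=144, Vance→Green 2·14=28. Service cost 693.
{Red}: service cost 871
{Amber}: service cost 911
Among all 5 size-1 choices, {Green} is lowest.

Choose Green only; total service cost 693.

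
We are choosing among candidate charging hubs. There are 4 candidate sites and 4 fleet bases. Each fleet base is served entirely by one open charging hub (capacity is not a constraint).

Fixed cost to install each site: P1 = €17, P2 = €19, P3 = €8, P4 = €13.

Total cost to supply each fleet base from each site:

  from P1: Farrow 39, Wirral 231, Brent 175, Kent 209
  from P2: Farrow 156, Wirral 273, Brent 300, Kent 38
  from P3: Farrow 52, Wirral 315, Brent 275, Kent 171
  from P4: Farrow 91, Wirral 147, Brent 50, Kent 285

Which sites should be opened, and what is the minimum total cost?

Open P1, P2 and P4; minimum total cost 323.

For any fixed open set, each fleet base goes to its cheapest open site; total = fixed + service.
{P1, P2, P4}: Farrow→P1 39, Wirral→P4 147, Brent→P4 50, Kent→P2 38. Service 274; fixed 49; total 323.
{P2, P3, P4}: Farrow→P3 52, Wirral→P4 147, Brent→P4 50, Kent→P2 38. Service 287; fixed 40; total 327.
{P1, P2, P3, P4}: service 274 + fixed 57 = 331
{P3}: service 813 + fixed 8 = 821
(All 15 nonempty subsets were checked; P1, P2 and P4 is lowest.)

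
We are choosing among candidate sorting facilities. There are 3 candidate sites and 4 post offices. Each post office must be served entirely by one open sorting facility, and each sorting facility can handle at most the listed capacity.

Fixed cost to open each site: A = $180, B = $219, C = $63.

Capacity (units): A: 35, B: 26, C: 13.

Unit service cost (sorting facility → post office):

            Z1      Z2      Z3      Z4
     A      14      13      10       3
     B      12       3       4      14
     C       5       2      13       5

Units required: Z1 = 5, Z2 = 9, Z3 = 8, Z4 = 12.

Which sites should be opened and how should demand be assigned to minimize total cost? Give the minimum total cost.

Minimum total cost: 447

Open {A, C}: Z1→A 14·5=70, Z2→C 2·9=18, Z3→A 10·8=80, Z4→A 3·12=36.
Loads: A carries 25/35, C carries 9/13. Service 204; fixed 243; total 447.
Next best feasible plan costs 461.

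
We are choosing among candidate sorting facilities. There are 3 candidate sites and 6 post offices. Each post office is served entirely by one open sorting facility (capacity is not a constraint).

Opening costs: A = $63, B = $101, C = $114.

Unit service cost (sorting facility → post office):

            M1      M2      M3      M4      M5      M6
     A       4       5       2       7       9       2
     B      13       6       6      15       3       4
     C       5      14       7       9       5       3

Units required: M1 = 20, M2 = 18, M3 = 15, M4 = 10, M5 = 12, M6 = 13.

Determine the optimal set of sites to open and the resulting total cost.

Open A only; minimum total cost 467.

For any fixed open set, each post office goes to its cheapest open site; total = fixed + service.
{A}: M1→A 4·20=80, M2→A 5·18=90, M3→A 2·15=30, M4→A 7·10=70, M5→A 9·12=108, M6→A 2·13=26. Service 404; fixed 63; total 467.
{A, B}: service 332 + fixed 164 = 496
{A, C}: M1→A 4·20=80, M2→A 5·18=90, M3→A 2·15=30, M4→A 7·10=70, M5→C 5·12=60, M6→A 2·13=26. Service 356; fixed 177; total 533.
{A, B, C}: service 332 + fixed 278 = 610
No other subset beats 467.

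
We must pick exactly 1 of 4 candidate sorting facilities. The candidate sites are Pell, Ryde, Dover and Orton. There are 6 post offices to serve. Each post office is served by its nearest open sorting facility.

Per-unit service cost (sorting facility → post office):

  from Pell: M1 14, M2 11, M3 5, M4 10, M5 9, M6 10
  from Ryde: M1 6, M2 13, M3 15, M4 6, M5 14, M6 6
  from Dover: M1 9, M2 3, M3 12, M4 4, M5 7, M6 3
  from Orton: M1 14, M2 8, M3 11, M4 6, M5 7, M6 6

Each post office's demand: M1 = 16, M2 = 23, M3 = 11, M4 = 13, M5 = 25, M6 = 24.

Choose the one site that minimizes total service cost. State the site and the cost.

With exactly 1 open, each post office uses its cheapest among the chosen.
{Dover}: M1→Dover 9·16=144, M2→Dover 3·23=69, M3→Dover 12·11=132, M4→Dover 4·13=52, M5→Dover 7·25=175, M6→Dover 3·24=72. Service cost 644.
{Orton}: service cost 926
{Pell}: service cost 1127
Among all 4 size-1 choices, {Dover} is lowest.

Choose Dover only; total service cost 644.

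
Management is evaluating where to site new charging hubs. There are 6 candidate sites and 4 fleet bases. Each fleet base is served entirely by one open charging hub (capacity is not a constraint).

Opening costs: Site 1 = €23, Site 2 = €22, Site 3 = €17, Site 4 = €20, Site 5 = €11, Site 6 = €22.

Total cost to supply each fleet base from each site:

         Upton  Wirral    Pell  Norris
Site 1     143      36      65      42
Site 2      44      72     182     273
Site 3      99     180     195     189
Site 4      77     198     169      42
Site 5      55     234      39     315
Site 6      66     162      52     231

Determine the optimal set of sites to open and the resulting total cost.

For any fixed open set, each fleet base goes to its cheapest open site; total = fixed + service.
{Site 1, Site 5}: Upton→Site 5 55, Wirral→Site 1 36, Pell→Site 5 39, Norris→Site 1 42. Service 172; fixed 34; total 206.
{Site 1, Site 2, Site 5}: service 161 + fixed 56 = 217
{Site 1, Site 3, Site 5}: service 172 + fixed 51 = 223
{Site 1, Site 2, Site 3, Site 4, Site 5, Site 6}: service 161 + fixed 115 = 276
No other subset beats 206.

Open Site 1 and Site 5; minimum total cost 206.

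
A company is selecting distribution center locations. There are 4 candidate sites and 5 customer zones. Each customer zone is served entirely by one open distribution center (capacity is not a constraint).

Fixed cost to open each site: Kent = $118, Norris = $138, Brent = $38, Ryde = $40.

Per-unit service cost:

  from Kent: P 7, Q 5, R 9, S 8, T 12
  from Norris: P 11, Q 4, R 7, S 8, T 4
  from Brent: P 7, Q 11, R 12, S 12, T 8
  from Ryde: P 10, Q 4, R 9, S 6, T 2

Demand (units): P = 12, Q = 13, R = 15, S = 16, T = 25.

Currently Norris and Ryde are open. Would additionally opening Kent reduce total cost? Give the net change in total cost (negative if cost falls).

No — net change +82 (cost rises by 82).

Current service cost with {Norris, Ryde}: 423.
Adding Kent: each customer zone re-picks its cheapest; new service cost 387, saving 36.
Extra fixed cost: 118. Net change = 118 − 36 = 82.
(Totals: 601 → 683.)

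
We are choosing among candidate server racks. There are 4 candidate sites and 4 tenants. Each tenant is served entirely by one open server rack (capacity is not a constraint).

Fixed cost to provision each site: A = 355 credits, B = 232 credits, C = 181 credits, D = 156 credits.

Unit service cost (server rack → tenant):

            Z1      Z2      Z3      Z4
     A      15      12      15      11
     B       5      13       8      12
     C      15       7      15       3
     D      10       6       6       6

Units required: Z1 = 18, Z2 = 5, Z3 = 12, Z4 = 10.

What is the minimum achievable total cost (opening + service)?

For any fixed open set, each tenant goes to its cheapest open site; total = fixed + service.
{D}: Z1→D 10·18=180, Z2→D 6·5=30, Z3→D 6·12=72, Z4→D 6·10=60. Service 342; fixed 156; total 498.
{B}: Z1→B 5·18=90, Z2→B 13·5=65, Z3→B 8·12=96, Z4→B 12·10=120. Service 371; fixed 232; total 603.
{B, D}: Z1→B 5·18=90, Z2→D 6·5=30, Z3→D 6·12=72, Z4→D 6·10=60. Service 252; fixed 388; total 640.
{A, B, C, D}: service 222 + fixed 924 = 1146
No other subset beats 498.

Minimum total cost: 498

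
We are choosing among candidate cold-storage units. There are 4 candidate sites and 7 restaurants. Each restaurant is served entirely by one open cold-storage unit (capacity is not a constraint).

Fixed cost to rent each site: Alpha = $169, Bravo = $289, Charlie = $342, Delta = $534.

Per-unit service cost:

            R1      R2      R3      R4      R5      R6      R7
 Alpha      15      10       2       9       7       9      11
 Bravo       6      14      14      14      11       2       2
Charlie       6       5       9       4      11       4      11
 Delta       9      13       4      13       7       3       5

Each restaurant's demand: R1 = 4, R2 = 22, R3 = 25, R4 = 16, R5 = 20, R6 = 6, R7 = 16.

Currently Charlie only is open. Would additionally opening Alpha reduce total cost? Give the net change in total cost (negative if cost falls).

Current service cost with {Charlie}: 843.
Adding Alpha: each restaurant re-picks its cheapest; new service cost 588, saving 255.
Extra fixed cost: 169. Net change = 169 − 255 = -86.
(Totals: 1185 → 1099.)

Yes — net change −86 (cost falls by 86).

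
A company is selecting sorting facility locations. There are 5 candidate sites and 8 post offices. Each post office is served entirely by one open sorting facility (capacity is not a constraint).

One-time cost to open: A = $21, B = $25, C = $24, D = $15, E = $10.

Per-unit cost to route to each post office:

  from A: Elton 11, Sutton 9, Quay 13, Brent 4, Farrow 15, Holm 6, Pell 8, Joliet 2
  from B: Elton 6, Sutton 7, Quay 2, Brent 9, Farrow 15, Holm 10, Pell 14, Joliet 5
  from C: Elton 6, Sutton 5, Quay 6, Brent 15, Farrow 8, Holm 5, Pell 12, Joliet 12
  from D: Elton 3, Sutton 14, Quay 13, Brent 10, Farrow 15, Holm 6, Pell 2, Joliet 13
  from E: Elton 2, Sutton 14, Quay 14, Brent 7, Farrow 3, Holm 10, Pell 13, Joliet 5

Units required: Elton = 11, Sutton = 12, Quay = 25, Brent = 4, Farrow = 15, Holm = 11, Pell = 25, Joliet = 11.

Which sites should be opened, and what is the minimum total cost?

For any fixed open set, each post office goes to its cheapest open site; total = fixed + service.
{A, B, C, D, E}: Elton→E 2·11=22, Sutton→C 5·12=60, Quay→B 2·25=50, Brent→A 4·4=16, Farrow→E 3·15=45, Holm→C 5·11=55, Pell→D 2·25=50, Joliet→A 2·11=22. Service 320; fixed 95; total 415.
{A, B, D, E}: service 355 + fixed 71 = 426
{B, C, D, E}: service 365 + fixed 74 = 439
{E}: service 1103 + fixed 10 = 1113
No other subset beats 415.

Open A, B, C, D and E; minimum total cost 415.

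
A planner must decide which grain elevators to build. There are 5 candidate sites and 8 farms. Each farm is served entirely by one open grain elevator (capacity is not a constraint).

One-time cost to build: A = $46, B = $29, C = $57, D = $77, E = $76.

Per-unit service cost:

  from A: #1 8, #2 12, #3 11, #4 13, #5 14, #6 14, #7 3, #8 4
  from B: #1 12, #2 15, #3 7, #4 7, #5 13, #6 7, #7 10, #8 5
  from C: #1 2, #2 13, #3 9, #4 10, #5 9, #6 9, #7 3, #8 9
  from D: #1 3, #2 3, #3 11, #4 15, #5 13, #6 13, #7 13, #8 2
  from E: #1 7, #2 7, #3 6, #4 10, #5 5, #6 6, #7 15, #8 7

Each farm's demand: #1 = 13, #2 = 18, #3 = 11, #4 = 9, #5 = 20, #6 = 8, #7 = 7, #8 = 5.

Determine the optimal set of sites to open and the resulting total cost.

Open C, D and E; minimum total cost 625.

For any fixed open set, each farm goes to its cheapest open site; total = fixed + service.
{C, D, E}: #1→C 2·13=26, #2→D 3·18=54, #3→E 6·11=66, #4→C 10·9=90, #5→E 5·20=100, #6→E 6·8=48, #7→C 3·7=21, #8→D 2·5=10. Service 415; fixed 210; total 625.
{A, D, E}: #1→D 3·13=39, #2→D 3·18=54, #3→E 6·11=66, #4→E 10·9=90, #5→E 5·20=100, #6→E 6·8=48, #7→A 3·7=21, #8→D 2·5=10. Service 428; fixed 199; total 627.
{B, C, D, E}: service 388 + fixed 239 = 627
{A, B, C, D, E}: service 388 + fixed 285 = 673
No other subset beats 625.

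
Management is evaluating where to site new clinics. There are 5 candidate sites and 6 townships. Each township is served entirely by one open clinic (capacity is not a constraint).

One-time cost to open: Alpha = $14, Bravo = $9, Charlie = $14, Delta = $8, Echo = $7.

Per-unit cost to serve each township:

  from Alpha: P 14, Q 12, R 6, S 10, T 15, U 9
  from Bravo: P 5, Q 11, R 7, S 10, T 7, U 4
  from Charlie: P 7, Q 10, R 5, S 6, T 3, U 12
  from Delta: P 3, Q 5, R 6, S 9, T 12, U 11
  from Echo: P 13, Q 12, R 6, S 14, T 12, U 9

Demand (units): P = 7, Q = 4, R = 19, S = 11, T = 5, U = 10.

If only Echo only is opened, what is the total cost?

Total cost: 564

Each township is assigned to its cheapest site among the open ones.
{Echo}: P→Echo 13·7=91, Q→Echo 12·4=48, R→Echo 6·19=114, S→Echo 14·11=154, T→Echo 12·5=60, U→Echo 9·10=90. Service 557; fixed 7; total 564.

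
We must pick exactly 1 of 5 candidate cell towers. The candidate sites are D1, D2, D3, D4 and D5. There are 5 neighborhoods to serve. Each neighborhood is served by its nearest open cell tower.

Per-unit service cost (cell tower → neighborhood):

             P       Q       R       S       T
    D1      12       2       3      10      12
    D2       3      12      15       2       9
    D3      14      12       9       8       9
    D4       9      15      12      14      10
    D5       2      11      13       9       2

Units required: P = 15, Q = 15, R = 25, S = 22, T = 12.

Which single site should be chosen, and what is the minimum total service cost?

Choose D1 only; total service cost 649.

With exactly 1 open, each neighborhood uses its cheapest among the chosen.
{D1}: P→D1 12·15=180, Q→D1 2·15=30, R→D1 3·25=75, S→D1 10·22=220, T→D1 12·12=144. Service cost 649.
{D5}: service cost 742
{D2}: service cost 752
Among all 5 size-1 choices, {D1} is lowest.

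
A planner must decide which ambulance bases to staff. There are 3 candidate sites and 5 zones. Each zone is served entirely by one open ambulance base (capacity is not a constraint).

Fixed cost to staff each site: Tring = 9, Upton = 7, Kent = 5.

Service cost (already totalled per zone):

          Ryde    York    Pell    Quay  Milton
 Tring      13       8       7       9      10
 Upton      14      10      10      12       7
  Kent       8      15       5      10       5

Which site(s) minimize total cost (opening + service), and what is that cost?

For any fixed open set, each zone goes to its cheapest open site; total = fixed + service.
{Kent}: Ryde→Kent 8, York→Kent 15, Pell→Kent 5, Quay→Kent 10, Milton→Kent 5. Service 43; fixed 5; total 48.
{Tring, Kent}: service 35 + fixed 14 = 49
{Upton, Kent}: Ryde→Kent 8, York→Upton 10, Pell→Kent 5, Quay→Kent 10, Milton→Kent 5. Service 38; fixed 12; total 50.
{Tring, Upton, Kent}: Ryde→Kent 8, York→Tring 8, Pell→Kent 5, Quay→Tring 9, Milton→Kent 5. Service 35; fixed 21; total 56.
No other subset beats 48.

Open Kent only; minimum total cost 48.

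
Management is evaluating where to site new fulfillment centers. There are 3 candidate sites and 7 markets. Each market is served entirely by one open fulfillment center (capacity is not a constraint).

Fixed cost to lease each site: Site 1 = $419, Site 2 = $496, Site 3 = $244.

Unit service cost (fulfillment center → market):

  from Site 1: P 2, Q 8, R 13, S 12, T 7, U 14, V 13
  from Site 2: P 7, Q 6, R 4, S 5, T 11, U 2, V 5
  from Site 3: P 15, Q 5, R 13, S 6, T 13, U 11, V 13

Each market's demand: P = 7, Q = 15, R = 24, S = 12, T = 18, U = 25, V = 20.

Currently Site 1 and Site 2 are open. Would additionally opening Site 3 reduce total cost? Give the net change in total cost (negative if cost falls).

No — net change +229 (cost rises by 229).

Current service cost with {Site 1, Site 2}: 536.
Adding Site 3: each market re-picks its cheapest; new service cost 521, saving 15.
Extra fixed cost: 244. Net change = 244 − 15 = 229.
(Totals: 1451 → 1680.)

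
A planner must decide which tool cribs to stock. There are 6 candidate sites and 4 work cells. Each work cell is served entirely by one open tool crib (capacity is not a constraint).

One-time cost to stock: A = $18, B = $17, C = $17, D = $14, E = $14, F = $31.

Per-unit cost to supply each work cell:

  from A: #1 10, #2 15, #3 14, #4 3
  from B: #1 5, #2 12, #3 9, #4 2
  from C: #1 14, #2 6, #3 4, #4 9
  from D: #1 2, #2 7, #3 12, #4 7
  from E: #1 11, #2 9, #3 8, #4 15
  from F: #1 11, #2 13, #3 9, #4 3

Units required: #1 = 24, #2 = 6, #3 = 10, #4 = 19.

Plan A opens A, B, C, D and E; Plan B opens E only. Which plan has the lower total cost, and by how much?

Plan A is cheaper by 455.

Plan A: {A, B, C, D, E}: #1→D 2·24=48, #2→C 6·6=36, #3→C 4·10=40, #4→B 2·19=38. Service 162; fixed 80; total 242.
Plan B: {E}: #1→E 11·24=264, #2→E 9·6=54, #3→E 8·10=80, #4→E 15·19=285. Service 683; fixed 14; total 697.
Difference: |242 − 697| = 455.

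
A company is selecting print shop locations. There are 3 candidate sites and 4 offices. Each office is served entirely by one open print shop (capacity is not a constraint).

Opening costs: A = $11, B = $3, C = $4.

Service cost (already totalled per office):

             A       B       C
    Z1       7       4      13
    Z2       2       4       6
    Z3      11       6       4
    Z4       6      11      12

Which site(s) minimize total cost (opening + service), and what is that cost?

Open B only; minimum total cost 28.

For any fixed open set, each office goes to its cheapest open site; total = fixed + service.
{B}: Z1→B 4, Z2→B 4, Z3→B 6, Z4→B 11. Service 25; fixed 3; total 28.
{B, C}: service 23 + fixed 7 = 30
{A, B}: service 18 + fixed 14 = 32
{A, B, C}: service 16 + fixed 18 = 34
(All 7 nonempty subsets were checked; B only is lowest.)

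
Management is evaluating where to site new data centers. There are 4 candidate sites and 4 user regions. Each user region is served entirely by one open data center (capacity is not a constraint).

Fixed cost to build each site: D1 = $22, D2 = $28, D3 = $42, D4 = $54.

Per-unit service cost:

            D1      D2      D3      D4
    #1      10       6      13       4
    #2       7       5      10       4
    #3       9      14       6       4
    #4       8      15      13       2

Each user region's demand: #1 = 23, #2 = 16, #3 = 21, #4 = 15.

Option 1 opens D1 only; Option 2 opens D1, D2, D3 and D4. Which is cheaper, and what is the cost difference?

Option 1: {D1}: #1→D1 10·23=230, #2→D1 7·16=112, #3→D1 9·21=189, #4→D1 8·15=120. Service 651; fixed 22; total 673.
Option 2: {D1, D2, D3, D4}: #1→D4 4·23=92, #2→D4 4·16=64, #3→D4 4·21=84, #4→D4 2·15=30. Service 270; fixed 146; total 416.
Difference: |673 − 416| = 257.

Option 2 is cheaper by 257.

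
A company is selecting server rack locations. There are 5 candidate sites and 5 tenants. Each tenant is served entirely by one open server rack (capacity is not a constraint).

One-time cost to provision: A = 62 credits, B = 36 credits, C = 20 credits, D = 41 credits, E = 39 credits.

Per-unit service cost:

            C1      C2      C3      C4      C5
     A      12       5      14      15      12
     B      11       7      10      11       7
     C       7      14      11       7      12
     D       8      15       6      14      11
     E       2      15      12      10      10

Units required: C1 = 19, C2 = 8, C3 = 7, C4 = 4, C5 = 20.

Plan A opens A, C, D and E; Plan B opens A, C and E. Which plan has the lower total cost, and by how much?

Plan A: {A, C, D, E}: C1→E 2·19=38, C2→A 5·8=40, C3→D 6·7=42, C4→C 7·4=28, C5→E 10·20=200. Service 348; fixed 162; total 510.
Plan B: {A, C, E}: C1→E 2·19=38, C2→A 5·8=40, C3→C 11·7=77, C4→C 7·4=28, C5→E 10·20=200. Service 383; fixed 121; total 504.
Difference: |510 − 504| = 6.

Plan B is cheaper by 6.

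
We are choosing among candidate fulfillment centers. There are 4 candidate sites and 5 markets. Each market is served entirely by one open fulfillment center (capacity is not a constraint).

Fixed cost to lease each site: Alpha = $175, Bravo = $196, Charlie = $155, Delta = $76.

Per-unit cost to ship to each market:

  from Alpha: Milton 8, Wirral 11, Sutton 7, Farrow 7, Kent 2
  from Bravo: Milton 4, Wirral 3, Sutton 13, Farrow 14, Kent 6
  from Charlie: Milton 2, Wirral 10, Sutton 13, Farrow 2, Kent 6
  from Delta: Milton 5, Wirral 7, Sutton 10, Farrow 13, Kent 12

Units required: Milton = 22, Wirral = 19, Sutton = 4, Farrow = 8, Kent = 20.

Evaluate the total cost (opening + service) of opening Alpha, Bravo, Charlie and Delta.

Each market is assigned to its cheapest site among the open ones.
{Alpha, Bravo, Charlie, Delta}: Milton→Charlie 2·22=44, Wirral→Bravo 3·19=57, Sutton→Alpha 7·4=28, Farrow→Charlie 2·8=16, Kent→Alpha 2·20=40. Service 185; fixed 602; total 787.

Total cost: 787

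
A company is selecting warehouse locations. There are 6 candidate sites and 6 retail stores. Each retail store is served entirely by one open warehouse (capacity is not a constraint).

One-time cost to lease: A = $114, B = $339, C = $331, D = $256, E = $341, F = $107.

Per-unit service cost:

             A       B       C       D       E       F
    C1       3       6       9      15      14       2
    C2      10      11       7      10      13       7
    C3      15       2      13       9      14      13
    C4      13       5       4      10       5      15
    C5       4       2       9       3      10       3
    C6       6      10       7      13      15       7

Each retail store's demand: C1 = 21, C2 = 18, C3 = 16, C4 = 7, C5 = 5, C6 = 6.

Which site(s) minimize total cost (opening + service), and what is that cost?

For any fixed open set, each retail store goes to its cheapest open site; total = fixed + service.
{F}: C1→F 2·21=42, C2→F 7·18=126, C3→F 13·16=208, C4→F 15·7=105, C5→F 3·5=15, C6→F 7·6=42. Service 538; fixed 107; total 645.
{B, F}: C1→F 2·21=42, C2→F 7·18=126, C3→B 2·16=32, C4→B 5·7=35, C5→B 2·5=10, C6→F 7·6=42. Service 287; fixed 446; total 733.
{A, F}: C1→F 2·21=42, C2→F 7·18=126, C3→F 13·16=208, C4→A 13·7=91, C5→F 3·5=15, C6→A 6·6=36. Service 518; fixed 221; total 739.
{A, B, C, D, E, F}: C1→F 2·21=42, C2→C 7·18=126, C3→B 2·16=32, C4→C 4·7=28, C5→B 2·5=10, C6→A 6·6=36. Service 274; fixed 1488; total 1762.
No other subset beats 645.

Open F only; minimum total cost 645.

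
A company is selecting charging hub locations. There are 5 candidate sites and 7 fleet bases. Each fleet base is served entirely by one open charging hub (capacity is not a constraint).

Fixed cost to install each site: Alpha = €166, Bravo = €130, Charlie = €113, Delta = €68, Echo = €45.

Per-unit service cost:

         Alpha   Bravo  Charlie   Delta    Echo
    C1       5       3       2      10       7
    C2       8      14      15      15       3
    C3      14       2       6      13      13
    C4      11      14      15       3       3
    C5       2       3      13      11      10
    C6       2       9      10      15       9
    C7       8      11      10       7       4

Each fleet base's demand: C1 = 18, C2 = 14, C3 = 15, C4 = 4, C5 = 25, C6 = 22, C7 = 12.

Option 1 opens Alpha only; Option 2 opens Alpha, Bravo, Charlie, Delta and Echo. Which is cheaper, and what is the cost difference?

Option 1: {Alpha}: C1→Alpha 5·18=90, C2→Alpha 8·14=112, C3→Alpha 14·15=210, C4→Alpha 11·4=44, C5→Alpha 2·25=50, C6→Alpha 2·22=44, C7→Alpha 8·12=96. Service 646; fixed 166; total 812.
Option 2: {Alpha, Bravo, Charlie, Delta, Echo}: C1→Charlie 2·18=36, C2→Echo 3·14=42, C3→Bravo 2·15=30, C4→Delta 3·4=12, C5→Alpha 2·25=50, C6→Alpha 2·22=44, C7→Echo 4·12=48. Service 262; fixed 522; total 784.
Difference: |812 − 784| = 28.

Option 2 is cheaper by 28.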